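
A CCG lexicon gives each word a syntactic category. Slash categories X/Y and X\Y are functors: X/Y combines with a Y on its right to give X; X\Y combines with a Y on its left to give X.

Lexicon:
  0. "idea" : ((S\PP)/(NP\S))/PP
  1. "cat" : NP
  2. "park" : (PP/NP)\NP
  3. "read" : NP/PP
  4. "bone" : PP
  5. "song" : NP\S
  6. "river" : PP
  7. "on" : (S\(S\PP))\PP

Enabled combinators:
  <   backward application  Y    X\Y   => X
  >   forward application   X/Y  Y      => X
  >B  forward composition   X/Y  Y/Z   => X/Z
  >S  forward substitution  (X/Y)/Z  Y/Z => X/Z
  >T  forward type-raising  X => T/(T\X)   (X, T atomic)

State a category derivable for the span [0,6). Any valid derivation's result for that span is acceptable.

S\PP

[0,8] S   <
  [0,6] S\PP   >
    [0,5] (S\PP)/(NP\S)   >
      [0,1] "idea" : ((S\PP)/(NP\S))/PP
      [1,5] PP   >
        [1,3] PP/NP   <
          [1,2] "cat" : NP
          [2,3] "park" : (PP/NP)\NP
        [3,5] NP   >
          [3,4] "read" : NP/PP
          [4,5] "bone" : PP
    [5,6] "song" : NP\S
  [6,8] S\(S\PP)   <
    [6,7] "river" : PP
    [7,8] "on" : (S\(S\PP))\PP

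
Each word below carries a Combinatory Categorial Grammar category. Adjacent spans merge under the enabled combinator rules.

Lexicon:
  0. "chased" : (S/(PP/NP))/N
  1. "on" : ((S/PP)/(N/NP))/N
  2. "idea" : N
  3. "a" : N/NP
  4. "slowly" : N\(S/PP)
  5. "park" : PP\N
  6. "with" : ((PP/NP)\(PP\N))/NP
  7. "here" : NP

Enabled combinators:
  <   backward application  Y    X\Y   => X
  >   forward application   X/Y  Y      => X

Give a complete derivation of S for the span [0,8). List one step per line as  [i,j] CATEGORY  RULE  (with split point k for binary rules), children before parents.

[0,1] (S/(PP/NP))/N  lex  "chased"
[1,2] ((S/PP)/(N/NP))/N  lex  "on"
[2,3] N  lex  "idea"
[1,3] (S/PP)/(N/NP)  >  k=2
[3,4] N/NP  lex  "a"
[1,4] S/PP  >  k=3
[4,5] N\(S/PP)  lex  "slowly"
[1,5] N  <  k=4
[0,5] S/(PP/NP)  >  k=1
[5,6] PP\N  lex  "park"
[6,7] ((PP/NP)\(PP\N))/NP  lex  "with"
[7,8] NP  lex  "here"
[6,8] (PP/NP)\(PP\N)  >  k=7
[5,8] PP/NP  <  k=6
[0,8] S  >  k=5

[0,8] S   >
  [0,5] S/(PP/NP)   >
    [0,1] "chased" : (S/(PP/NP))/N
    [1,5] N   <
      [1,4] S/PP   >
        [1,3] (S/PP)/(N/NP)   >
          [1,2] "on" : ((S/PP)/(N/NP))/N
          [2,3] "idea" : N
        [3,4] "a" : N/NP
      [4,5] "slowly" : N\(S/PP)
  [5,8] PP/NP   <
    [5,6] "park" : PP\N
    [6,8] (PP/NP)\(PP\N)   >
      [6,7] "with" : ((PP/NP)\(PP\N))/NP
      [7,8] "here" : NP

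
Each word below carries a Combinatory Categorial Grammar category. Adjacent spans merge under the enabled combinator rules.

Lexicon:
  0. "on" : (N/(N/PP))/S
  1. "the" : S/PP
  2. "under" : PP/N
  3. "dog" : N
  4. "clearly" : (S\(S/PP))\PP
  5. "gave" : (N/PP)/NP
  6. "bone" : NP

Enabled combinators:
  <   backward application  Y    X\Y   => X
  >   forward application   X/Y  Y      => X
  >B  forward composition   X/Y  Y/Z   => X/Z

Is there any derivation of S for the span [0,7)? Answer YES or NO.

(N/(N/PP))/S S/PP PP/N N (S\(S/PP))\PP (N/PP)/NP NP
CKY chart[0,7] = {N}; S ∉ chart

NO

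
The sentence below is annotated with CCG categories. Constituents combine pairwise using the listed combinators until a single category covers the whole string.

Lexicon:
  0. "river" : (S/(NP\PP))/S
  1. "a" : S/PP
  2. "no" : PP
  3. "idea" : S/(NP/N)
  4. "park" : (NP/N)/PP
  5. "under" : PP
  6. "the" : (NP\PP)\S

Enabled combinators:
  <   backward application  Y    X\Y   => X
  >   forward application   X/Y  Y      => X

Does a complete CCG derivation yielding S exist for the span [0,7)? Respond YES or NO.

YES

[0,7] S   >
  [0,3] S/(NP\PP)   >
    [0,1] "river" : (S/(NP\PP))/S
    [1,3] S   >
      [1,2] "a" : S/PP
      [2,3] "no" : PP
  [3,7] NP\PP   <
    [3,6] S   >
      [3,4] "idea" : S/(NP/N)
      [4,6] NP/N   >
        [4,5] "park" : (NP/N)/PP
        [5,6] "under" : PP
    [6,7] "the" : (NP\PP)\S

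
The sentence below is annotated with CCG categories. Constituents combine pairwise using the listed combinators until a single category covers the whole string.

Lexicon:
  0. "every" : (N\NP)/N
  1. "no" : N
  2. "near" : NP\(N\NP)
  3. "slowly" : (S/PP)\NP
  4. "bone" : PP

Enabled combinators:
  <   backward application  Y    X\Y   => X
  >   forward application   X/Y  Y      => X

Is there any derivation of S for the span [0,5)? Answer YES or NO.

YES

[0,5] S   >
  [0,4] S/PP   <
    [0,3] NP   <
      [0,2] N\NP   >
        [0,1] "every" : (N\NP)/N
        [1,2] "no" : N
      [2,3] "near" : NP\(N\NP)
    [3,4] "slowly" : (S/PP)\NP
  [4,5] "bone" : PP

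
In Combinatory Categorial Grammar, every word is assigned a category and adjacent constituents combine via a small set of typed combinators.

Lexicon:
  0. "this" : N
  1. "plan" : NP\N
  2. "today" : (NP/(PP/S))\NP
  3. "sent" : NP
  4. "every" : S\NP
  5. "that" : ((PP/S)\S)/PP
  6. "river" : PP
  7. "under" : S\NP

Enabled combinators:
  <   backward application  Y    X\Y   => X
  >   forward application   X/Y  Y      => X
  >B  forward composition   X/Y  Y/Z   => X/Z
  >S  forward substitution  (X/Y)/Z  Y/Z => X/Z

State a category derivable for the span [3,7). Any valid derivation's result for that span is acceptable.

PP/S

[0,8] S   <
  [0,7] NP   >
    [0,3] NP/(PP/S)   <
      [0,2] NP   <
        [0,1] "this" : N
        [1,2] "plan" : NP\N
      [2,3] "today" : (NP/(PP/S))\NP
    [3,7] PP/S   <
      [3,5] S   <
        [3,4] "sent" : NP
        [4,5] "every" : S\NP
      [5,7] (PP/S)\S   >
        [5,6] "that" : ((PP/S)\S)/PP
        [6,7] "river" : PP
  [7,8] "under" : S\NP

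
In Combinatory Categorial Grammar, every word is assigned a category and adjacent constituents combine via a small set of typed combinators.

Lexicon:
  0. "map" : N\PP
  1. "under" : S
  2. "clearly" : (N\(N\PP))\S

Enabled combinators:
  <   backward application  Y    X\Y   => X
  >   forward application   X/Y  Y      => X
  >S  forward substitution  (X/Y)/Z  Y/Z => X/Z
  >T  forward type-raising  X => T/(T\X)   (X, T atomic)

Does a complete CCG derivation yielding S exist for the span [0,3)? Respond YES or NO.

N\PP S (N\(N\PP))\S
CKY chart[0,3] = {N, N/(N\N), NP/(NP\N), PP/(PP\N), S/(S\N)}; S ∉ chart

NO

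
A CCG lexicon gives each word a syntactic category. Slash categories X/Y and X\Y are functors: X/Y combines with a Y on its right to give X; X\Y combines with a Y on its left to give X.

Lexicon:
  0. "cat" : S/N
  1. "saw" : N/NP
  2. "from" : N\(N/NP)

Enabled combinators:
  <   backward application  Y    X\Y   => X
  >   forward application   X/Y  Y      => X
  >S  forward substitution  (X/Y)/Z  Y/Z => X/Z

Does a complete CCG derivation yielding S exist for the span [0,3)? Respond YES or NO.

[0,3] S   >
  [0,1] "cat" : S/N
  [1,3] N   <
    [1,2] "saw" : N/NP
    [2,3] "from" : N\(N/NP)

YES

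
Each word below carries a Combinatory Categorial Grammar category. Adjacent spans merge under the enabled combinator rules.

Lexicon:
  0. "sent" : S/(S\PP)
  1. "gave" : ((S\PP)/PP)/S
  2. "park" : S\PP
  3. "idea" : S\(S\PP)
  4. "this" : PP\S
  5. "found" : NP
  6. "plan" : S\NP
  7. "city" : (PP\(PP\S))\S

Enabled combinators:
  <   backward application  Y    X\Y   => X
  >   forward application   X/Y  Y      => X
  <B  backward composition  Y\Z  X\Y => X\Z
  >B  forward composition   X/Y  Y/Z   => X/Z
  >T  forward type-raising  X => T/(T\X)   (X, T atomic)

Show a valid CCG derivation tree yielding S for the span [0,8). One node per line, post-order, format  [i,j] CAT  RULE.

[0,8] S   >
  [0,1] "sent" : S/(S\PP)
  [1,8] S\PP   >
    [1,4] (S\PP)/PP   >
      [1,2] "gave" : ((S\PP)/PP)/S
      [2,4] S   <
        [2,3] "park" : S\PP
        [3,4] "idea" : S\(S\PP)
    [4,8] PP   <
      [4,5] "this" : PP\S
      [5,8] PP\(PP\S)   <
        [5,7] S   >
          [5,6] S/(S\NP)   >T
            [5,6] "found" : NP
          [6,7] "plan" : S\NP
        [7,8] "city" : (PP\(PP\S))\S

[0,1] S/(S\PP)  lex  "sent"
[1,2] ((S\PP)/PP)/S  lex  "gave"
[2,3] S\PP  lex  "park"
[3,4] S\(S\PP)  lex  "idea"
[2,4] S  <  k=3
[1,4] (S\PP)/PP  >  k=2
[4,5] PP\S  lex  "this"
[5,6] NP  lex  "found"
[5,6] S/(S\NP)  >T
[6,7] S\NP  lex  "plan"
[5,7] S  >  k=6
[7,8] (PP\(PP\S))\S  lex  "city"
[5,8] PP\(PP\S)  <  k=7
[4,8] PP  <  k=5
[1,8] S\PP  >  k=4
[0,8] S  >  k=1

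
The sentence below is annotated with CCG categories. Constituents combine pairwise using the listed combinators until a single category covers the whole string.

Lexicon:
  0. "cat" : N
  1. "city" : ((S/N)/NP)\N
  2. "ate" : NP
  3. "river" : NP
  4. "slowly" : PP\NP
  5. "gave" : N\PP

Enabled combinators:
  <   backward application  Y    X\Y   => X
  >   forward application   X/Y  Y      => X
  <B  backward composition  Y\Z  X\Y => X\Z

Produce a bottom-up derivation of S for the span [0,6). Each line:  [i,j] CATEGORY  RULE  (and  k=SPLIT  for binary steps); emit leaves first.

[0,6] S   >
  [0,3] S/N   >
    [0,2] (S/N)/NP   <
      [0,1] "cat" : N
      [1,2] "city" : ((S/N)/NP)\N
    [2,3] "ate" : NP
  [3,6] N   <
    [3,5] PP   <
      [3,4] "river" : NP
      [4,5] "slowly" : PP\NP
    [5,6] "gave" : N\PP

[0,1] N  lex  "cat"
[1,2] ((S/N)/NP)\N  lex  "city"
[0,2] (S/N)/NP  <  k=1
[2,3] NP  lex  "ate"
[0,3] S/N  >  k=2
[3,4] NP  lex  "river"
[4,5] PP\NP  lex  "slowly"
[3,5] PP  <  k=4
[5,6] N\PP  lex  "gave"
[3,6] N  <  k=5
[0,6] S  >  k=3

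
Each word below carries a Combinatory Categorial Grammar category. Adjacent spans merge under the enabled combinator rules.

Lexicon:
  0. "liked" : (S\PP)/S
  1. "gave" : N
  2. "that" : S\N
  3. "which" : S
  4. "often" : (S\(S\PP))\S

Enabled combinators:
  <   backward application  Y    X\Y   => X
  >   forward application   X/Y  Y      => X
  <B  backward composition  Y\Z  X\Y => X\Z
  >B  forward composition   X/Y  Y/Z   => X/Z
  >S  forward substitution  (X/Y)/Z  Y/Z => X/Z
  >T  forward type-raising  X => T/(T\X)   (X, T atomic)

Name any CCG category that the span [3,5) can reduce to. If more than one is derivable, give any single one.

[0,5] S   <
  [0,3] S\PP   >
    [0,1] "liked" : (S\PP)/S
    [1,3] S   >
      [1,2] S/(S\N)   >T
        [1,2] "gave" : N
      [2,3] "that" : S\N
  [3,5] S\(S\PP)   <
    [3,4] "which" : S
    [4,5] "often" : (S\(S\PP))\S

S\(S\PP)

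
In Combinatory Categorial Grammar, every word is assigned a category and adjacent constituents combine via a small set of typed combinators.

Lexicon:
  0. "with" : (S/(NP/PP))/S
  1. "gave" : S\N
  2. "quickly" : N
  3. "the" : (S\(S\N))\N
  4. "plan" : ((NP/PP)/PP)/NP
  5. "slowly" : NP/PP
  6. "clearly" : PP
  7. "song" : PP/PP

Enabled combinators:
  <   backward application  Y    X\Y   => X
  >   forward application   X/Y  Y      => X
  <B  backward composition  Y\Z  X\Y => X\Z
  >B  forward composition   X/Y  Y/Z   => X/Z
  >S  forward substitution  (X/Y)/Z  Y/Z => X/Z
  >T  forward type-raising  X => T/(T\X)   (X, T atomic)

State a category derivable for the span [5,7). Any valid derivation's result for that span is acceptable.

NP

[0,8] S   >
  [0,4] S/(NP/PP)   >
    [0,1] "with" : (S/(NP/PP))/S
    [1,4] S   <
      [1,2] "gave" : S\N
      [2,4] S\(S\N)   <
        [2,3] "quickly" : N
        [3,4] "the" : (S\(S\N))\N
  [4,8] NP/PP   >S
    [4,7] (NP/PP)/PP   >
      [4,5] "plan" : ((NP/PP)/PP)/NP
      [5,7] NP   >
        [5,6] "slowly" : NP/PP
        [6,7] "clearly" : PP
    [7,8] "song" : PP/PP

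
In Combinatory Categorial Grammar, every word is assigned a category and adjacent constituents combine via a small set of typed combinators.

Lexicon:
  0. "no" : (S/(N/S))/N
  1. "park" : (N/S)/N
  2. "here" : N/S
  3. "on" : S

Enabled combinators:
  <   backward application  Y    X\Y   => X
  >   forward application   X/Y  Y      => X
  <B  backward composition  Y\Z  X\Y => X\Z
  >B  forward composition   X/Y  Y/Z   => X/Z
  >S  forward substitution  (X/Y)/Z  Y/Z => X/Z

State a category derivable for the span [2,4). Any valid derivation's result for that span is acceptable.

N

[0,4] S   >
  [0,2] S/N   >S
    [0,1] "no" : (S/(N/S))/N
    [1,2] "park" : (N/S)/N
  [2,4] N   >
    [2,3] "here" : N/S
    [3,4] "on" : S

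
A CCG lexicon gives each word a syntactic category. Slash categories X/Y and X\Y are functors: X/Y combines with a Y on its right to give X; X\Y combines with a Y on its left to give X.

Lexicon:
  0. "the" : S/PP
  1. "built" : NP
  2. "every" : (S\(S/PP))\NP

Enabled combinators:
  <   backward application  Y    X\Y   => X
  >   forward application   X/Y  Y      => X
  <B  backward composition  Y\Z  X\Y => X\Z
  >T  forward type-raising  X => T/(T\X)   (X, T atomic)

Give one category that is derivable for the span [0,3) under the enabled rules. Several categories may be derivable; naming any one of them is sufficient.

[0,3] S   <
  [0,1] "the" : S/PP
  [1,3] S\(S/PP)   <
    [1,2] "built" : NP
    [2,3] "every" : (S\(S/PP))\NP

S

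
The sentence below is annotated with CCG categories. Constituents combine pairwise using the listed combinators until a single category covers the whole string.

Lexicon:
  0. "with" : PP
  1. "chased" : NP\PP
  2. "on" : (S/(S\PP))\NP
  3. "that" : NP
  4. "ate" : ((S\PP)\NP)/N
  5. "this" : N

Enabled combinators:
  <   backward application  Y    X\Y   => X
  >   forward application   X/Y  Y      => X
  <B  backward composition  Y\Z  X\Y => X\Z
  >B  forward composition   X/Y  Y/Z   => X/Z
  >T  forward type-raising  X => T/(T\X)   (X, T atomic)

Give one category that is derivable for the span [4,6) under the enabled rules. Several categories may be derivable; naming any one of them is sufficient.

(S\PP)\NP

[0,6] S   >
  [0,3] S/(S\PP)   <
    [0,2] NP   >
      [0,1] NP/(NP\PP)   >T
        [0,1] "with" : PP
      [1,2] "chased" : NP\PP
    [2,3] "on" : (S/(S\PP))\NP
  [3,6] S\PP   <
    [3,4] "that" : NP
    [4,6] (S\PP)\NP   >
      [4,5] "ate" : ((S\PP)\NP)/N
      [5,6] "this" : N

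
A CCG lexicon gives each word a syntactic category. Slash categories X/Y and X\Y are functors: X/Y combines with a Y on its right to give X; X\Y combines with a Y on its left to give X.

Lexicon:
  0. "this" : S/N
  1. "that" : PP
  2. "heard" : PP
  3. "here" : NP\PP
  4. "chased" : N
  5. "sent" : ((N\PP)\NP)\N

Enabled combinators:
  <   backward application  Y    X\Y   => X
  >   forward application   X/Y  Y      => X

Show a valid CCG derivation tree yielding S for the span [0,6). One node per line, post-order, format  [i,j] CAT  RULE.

[0,1] S/N  lex  "this"
[1,2] PP  lex  "that"
[2,3] PP  lex  "heard"
[3,4] NP\PP  lex  "here"
[2,4] NP  <  k=3
[4,5] N  lex  "chased"
[5,6] ((N\PP)\NP)\N  lex  "sent"
[4,6] (N\PP)\NP  <  k=5
[2,6] N\PP  <  k=4
[1,6] N  <  k=2
[0,6] S  >  k=1

[0,6] S   >
  [0,1] "this" : S/N
  [1,6] N   <
    [1,2] "that" : PP
    [2,6] N\PP   <
      [2,4] NP   <
        [2,3] "heard" : PP
        [3,4] "here" : NP\PP
      [4,6] (N\PP)\NP   <
        [4,5] "chased" : N
        [5,6] "sent" : ((N\PP)\NP)\N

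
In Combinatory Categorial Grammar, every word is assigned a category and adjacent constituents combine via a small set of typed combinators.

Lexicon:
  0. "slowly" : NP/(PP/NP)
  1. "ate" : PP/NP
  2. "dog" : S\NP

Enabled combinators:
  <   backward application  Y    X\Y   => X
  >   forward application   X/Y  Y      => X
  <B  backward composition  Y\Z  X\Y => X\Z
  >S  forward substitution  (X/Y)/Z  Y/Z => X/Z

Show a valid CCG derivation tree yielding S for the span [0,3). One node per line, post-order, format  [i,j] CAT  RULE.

[0,3] S   <
  [0,2] NP   >
    [0,1] "slowly" : NP/(PP/NP)
    [1,2] "ate" : PP/NP
  [2,3] "dog" : S\NP

[0,1] NP/(PP/NP)  lex  "slowly"
[1,2] PP/NP  lex  "ate"
[0,2] NP  >  k=1
[2,3] S\NP  lex  "dog"
[0,3] S  <  k=2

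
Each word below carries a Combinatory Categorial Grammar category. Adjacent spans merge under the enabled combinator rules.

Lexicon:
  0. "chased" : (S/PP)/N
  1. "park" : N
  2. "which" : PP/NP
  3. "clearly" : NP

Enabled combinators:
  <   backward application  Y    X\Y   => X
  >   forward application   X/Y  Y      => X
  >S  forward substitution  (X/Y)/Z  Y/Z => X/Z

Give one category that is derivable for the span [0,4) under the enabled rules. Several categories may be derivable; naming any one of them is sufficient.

S

[0,4] S   >
  [0,2] S/PP   >
    [0,1] "chased" : (S/PP)/N
    [1,2] "park" : N
  [2,4] PP   >
    [2,3] "which" : PP/NP
    [3,4] "clearly" : NP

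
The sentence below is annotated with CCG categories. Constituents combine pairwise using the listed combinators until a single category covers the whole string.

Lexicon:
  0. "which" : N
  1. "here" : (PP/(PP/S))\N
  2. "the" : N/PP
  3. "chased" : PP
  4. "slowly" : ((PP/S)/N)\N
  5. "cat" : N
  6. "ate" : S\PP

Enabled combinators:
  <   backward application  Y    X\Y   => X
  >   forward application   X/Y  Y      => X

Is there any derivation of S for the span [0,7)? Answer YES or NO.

[0,7] S   <
  [0,6] PP   >
    [0,2] PP/(PP/S)   <
      [0,1] "which" : N
      [1,2] "here" : (PP/(PP/S))\N
    [2,6] PP/S   >
      [2,5] (PP/S)/N   <
        [2,4] N   >
          [2,3] "the" : N/PP
          [3,4] "chased" : PP
        [4,5] "slowly" : ((PP/S)/N)\N
      [5,6] "cat" : N
  [6,7] "ate" : S\PP

YES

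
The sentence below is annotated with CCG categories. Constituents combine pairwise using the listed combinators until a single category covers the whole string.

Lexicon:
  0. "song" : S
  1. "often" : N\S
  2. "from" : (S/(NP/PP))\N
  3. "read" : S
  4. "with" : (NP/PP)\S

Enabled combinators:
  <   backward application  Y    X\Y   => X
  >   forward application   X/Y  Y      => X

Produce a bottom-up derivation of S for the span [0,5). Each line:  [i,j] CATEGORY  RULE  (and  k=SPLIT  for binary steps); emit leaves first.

[0,5] S   >
  [0,3] S/(NP/PP)   <
    [0,2] N   <
      [0,1] "song" : S
      [1,2] "often" : N\S
    [2,3] "from" : (S/(NP/PP))\N
  [3,5] NP/PP   <
    [3,4] "read" : S
    [4,5] "with" : (NP/PP)\S

[0,1] S  lex  "song"
[1,2] N\S  lex  "often"
[0,2] N  <  k=1
[2,3] (S/(NP/PP))\N  lex  "from"
[0,3] S/(NP/PP)  <  k=2
[3,4] S  lex  "read"
[4,5] (NP/PP)\S  lex  "with"
[3,5] NP/PP  <  k=4
[0,5] S  >  k=3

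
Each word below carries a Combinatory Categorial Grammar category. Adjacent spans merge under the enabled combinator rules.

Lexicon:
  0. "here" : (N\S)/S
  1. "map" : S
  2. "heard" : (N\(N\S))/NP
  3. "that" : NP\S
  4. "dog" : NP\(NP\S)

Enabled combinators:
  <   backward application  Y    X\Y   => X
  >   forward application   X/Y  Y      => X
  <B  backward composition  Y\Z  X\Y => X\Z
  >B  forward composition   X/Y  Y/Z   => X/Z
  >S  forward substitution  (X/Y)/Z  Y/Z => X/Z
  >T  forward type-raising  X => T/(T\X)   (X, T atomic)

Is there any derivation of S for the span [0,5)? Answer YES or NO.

NO

(N\S)/S S (N\(N\S))/NP NP\S NP\(NP\S)
CKY chart[0,5] = {N, N/(N\N), NP/(NP\N), PP/(PP\N), S/(S\N)}; S ∉ chart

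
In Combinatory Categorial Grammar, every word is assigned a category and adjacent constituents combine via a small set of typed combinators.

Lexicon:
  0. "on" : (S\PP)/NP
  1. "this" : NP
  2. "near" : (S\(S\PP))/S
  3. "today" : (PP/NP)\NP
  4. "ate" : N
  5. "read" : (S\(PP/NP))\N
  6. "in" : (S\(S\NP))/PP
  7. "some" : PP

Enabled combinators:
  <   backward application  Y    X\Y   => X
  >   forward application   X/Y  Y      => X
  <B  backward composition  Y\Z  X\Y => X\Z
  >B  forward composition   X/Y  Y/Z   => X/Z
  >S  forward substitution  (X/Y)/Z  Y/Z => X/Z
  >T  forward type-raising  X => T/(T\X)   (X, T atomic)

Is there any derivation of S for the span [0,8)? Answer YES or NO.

YES

[0,8] S   <
  [0,2] S\PP   >
    [0,1] "on" : (S\PP)/NP
    [1,2] "this" : NP
  [2,8] S\(S\PP)   >
    [2,3] "near" : (S\(S\PP))/S
    [3,8] S   <
      [3,6] S\NP   <B
        [3,4] "today" : (PP/NP)\NP
        [4,6] S\(PP/NP)   <
          [4,5] "ate" : N
          [5,6] "read" : (S\(PP/NP))\N
      [6,8] S\(S\NP)   >
        [6,7] "in" : (S\(S\NP))/PP
        [7,8] "some" : PP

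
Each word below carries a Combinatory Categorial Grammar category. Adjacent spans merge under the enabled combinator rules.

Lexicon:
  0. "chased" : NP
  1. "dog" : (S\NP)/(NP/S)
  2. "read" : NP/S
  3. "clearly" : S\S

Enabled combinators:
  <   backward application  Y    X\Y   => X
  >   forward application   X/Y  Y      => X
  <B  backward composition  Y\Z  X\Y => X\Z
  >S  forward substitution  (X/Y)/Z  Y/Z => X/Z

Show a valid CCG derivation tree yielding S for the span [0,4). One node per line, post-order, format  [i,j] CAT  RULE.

[0,4] S   <
  [0,1] "chased" : NP
  [1,4] S\NP   <B
    [1,3] S\NP   >
      [1,2] "dog" : (S\NP)/(NP/S)
      [2,3] "read" : NP/S
    [3,4] "clearly" : S\S

[0,1] NP  lex  "chased"
[1,2] (S\NP)/(NP/S)  lex  "dog"
[2,3] NP/S  lex  "read"
[1,3] S\NP  >  k=2
[3,4] S\S  lex  "clearly"
[1,4] S\NP  <B  k=3
[0,4] S  <  k=1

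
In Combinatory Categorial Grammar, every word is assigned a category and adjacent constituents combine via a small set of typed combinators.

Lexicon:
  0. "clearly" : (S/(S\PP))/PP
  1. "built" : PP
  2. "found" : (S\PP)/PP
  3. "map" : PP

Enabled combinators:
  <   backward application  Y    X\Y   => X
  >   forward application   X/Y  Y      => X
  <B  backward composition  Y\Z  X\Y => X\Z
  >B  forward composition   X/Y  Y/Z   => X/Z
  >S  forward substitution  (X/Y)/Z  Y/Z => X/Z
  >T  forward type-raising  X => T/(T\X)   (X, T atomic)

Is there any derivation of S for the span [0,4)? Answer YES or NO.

YES

[0,4] S   >
  [0,2] S/(S\PP)   >
    [0,1] "clearly" : (S/(S\PP))/PP
    [1,2] "built" : PP
  [2,4] S\PP   >
    [2,3] "found" : (S\PP)/PP
    [3,4] "map" : PP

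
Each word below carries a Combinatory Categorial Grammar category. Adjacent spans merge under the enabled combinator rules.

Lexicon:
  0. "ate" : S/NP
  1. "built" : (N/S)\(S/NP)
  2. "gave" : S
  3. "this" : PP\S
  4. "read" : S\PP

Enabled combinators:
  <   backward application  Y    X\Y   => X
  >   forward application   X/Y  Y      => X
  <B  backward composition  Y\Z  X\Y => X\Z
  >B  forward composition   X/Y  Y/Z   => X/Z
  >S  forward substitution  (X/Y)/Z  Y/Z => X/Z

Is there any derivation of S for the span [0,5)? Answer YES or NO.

NO

S/NP (N/S)\(S/NP) S PP\S S\PP
CKY chart[0,5] = {N}; S ∉ chart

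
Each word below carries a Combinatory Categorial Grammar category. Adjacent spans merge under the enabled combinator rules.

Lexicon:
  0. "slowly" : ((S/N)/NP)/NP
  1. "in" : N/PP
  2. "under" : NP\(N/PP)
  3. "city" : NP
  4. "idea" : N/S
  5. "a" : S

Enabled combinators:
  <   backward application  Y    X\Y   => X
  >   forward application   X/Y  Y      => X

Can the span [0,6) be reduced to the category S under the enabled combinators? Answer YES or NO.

YES

[0,6] S   >
  [0,4] S/N   >
    [0,3] (S/N)/NP   >
      [0,1] "slowly" : ((S/N)/NP)/NP
      [1,3] NP   <
        [1,2] "in" : N/PP
        [2,3] "under" : NP\(N/PP)
    [3,4] "city" : NP
  [4,6] N   >
    [4,5] "idea" : N/S
    [5,6] "a" : S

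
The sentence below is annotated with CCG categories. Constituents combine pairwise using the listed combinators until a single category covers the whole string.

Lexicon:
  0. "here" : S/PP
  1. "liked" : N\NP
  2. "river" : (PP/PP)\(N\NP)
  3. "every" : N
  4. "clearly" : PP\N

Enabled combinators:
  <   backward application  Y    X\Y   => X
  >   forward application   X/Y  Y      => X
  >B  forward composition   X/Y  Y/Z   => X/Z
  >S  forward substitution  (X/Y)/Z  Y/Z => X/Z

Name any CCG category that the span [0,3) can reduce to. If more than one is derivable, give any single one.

S/PP

[0,5] S   >
  [0,3] S/PP   >B
    [0,1] "here" : S/PP
    [1,3] PP/PP   <
      [1,2] "liked" : N\NP
      [2,3] "river" : (PP/PP)\(N\NP)
  [3,5] PP   <
    [3,4] "every" : N
    [4,5] "clearly" : PP\N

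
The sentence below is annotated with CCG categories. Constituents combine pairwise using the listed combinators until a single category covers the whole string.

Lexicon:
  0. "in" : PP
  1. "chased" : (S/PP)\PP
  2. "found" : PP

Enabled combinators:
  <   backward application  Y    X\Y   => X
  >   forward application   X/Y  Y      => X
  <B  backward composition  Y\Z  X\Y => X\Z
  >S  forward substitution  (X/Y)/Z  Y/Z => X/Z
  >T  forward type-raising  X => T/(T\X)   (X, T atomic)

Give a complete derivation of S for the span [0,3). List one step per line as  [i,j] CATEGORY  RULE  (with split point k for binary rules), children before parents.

[0,3] S   >
  [0,2] S/PP   <
    [0,1] "in" : PP
    [1,2] "chased" : (S/PP)\PP
  [2,3] "found" : PP

[0,1] PP  lex  "in"
[1,2] (S/PP)\PP  lex  "chased"
[0,2] S/PP  <  k=1
[2,3] PP  lex  "found"
[0,3] S  >  k=2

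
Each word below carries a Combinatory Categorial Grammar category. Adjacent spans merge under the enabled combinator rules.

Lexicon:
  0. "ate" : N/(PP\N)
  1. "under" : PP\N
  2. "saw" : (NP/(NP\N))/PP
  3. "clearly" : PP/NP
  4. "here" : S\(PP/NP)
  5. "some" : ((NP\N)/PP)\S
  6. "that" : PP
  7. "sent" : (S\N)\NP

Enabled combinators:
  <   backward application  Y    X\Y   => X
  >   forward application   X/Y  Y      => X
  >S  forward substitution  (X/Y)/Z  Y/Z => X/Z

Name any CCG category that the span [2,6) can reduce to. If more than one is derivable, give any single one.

[0,8] S   <
  [0,2] N   >
    [0,1] "ate" : N/(PP\N)
    [1,2] "under" : PP\N
  [2,8] S\N   <
    [2,7] NP   >
      [2,6] NP/PP   >S
        [2,3] "saw" : (NP/(NP\N))/PP
        [3,6] (NP\N)/PP   <
          [3,5] S   <
            [3,4] "clearly" : PP/NP
            [4,5] "here" : S\(PP/NP)
          [5,6] "some" : ((NP\N)/PP)\S
      [6,7] "that" : PP
    [7,8] "sent" : (S\N)\NP

NP/PP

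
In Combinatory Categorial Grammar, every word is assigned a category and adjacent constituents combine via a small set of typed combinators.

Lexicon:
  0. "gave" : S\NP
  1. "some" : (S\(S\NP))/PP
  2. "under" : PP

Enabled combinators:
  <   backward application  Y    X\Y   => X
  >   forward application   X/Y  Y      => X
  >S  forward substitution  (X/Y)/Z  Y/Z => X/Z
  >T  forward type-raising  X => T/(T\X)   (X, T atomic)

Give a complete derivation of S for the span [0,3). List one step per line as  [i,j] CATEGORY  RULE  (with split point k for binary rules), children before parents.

[0,3] S   <
  [0,1] "gave" : S\NP
  [1,3] S\(S\NP)   >
    [1,2] "some" : (S\(S\NP))/PP
    [2,3] "under" : PP

[0,1] S\NP  lex  "gave"
[1,2] (S\(S\NP))/PP  lex  "some"
[2,3] PP  lex  "under"
[1,3] S\(S\NP)  >  k=2
[0,3] S  <  k=1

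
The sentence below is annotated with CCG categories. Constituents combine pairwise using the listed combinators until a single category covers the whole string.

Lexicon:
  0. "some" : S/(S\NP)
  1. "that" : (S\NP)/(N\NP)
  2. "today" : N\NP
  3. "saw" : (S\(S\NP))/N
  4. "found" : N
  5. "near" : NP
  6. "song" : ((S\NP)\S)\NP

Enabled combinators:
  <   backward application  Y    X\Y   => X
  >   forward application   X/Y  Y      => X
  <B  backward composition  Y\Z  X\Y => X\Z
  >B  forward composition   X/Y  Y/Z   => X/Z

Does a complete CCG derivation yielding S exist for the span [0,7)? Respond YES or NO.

[0,7] S   >
  [0,1] "some" : S/(S\NP)
  [1,7] S\NP   <
    [1,5] S   <
      [1,3] S\NP   >
        [1,2] "that" : (S\NP)/(N\NP)
        [2,3] "today" : N\NP
      [3,5] S\(S\NP)   >
        [3,4] "saw" : (S\(S\NP))/N
        [4,5] "found" : N
    [5,7] (S\NP)\S   <
      [5,6] "near" : NP
      [6,7] "song" : ((S\NP)\S)\NP

YES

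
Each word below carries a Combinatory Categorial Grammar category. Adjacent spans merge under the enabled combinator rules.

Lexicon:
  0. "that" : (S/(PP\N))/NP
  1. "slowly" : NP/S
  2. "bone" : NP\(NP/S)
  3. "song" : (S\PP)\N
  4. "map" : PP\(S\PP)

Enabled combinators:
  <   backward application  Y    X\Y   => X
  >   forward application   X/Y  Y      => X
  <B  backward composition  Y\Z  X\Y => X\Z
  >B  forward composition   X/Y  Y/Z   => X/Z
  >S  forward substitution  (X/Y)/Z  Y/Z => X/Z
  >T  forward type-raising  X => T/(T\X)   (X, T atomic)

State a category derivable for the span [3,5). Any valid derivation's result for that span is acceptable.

[0,5] S   >
  [0,3] S/(PP\N)   >
    [0,1] "that" : (S/(PP\N))/NP
    [1,3] NP   <
      [1,2] "slowly" : NP/S
      [2,3] "bone" : NP\(NP/S)
  [3,5] PP\N   <B
    [3,4] "song" : (S\PP)\N
    [4,5] "map" : PP\(S\PP)

PP\N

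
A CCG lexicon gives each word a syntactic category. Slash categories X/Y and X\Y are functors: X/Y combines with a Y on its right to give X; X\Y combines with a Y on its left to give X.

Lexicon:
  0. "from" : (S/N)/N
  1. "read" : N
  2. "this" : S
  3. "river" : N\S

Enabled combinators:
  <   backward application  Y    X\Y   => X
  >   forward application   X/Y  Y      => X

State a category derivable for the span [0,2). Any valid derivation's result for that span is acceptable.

S/N

[0,4] S   >
  [0,2] S/N   >
    [0,1] "from" : (S/N)/N
    [1,2] "read" : N
  [2,4] N   <
    [2,3] "this" : S
    [3,4] "river" : N\S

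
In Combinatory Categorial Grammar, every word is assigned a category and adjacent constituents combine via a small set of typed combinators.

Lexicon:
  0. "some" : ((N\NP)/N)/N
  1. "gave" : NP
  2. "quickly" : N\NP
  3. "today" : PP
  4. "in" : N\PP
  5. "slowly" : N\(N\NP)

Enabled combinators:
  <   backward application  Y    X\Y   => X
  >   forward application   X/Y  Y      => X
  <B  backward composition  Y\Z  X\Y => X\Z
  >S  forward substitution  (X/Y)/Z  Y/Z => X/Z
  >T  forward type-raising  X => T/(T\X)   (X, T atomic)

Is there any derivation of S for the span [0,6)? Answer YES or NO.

NO

((N\NP)/N)/N NP N\NP PP N\PP N\(N\NP)
CKY chart[0,6] = {N, N/(N\N), NP/(NP\N), PP/(PP\N), S/(S\N)}; S ∉ chart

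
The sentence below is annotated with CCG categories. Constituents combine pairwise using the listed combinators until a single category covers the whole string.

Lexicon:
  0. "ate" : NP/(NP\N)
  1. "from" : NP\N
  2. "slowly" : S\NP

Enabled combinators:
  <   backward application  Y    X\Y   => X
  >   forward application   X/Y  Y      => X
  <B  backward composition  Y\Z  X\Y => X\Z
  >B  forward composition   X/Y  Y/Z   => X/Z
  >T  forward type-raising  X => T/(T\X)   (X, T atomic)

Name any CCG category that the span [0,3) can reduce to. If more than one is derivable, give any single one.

[0,3] S   <
  [0,2] NP   >
    [0,1] "ate" : NP/(NP\N)
    [1,2] "from" : NP\N
  [2,3] "slowly" : S\NP

S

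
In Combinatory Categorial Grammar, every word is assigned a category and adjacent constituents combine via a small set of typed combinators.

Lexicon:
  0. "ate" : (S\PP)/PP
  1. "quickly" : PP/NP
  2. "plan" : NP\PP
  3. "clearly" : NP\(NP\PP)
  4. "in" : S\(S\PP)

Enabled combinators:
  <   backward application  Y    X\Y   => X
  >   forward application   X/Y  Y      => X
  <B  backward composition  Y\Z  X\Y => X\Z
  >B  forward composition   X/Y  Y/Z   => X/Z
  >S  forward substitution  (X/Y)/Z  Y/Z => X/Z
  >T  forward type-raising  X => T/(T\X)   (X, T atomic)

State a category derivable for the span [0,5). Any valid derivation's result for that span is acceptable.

[0,5] S   <
  [0,4] S\PP   >
    [0,1] "ate" : (S\PP)/PP
    [1,4] PP   >
      [1,2] "quickly" : PP/NP
      [2,4] NP   <
        [2,3] "plan" : NP\PP
        [3,4] "clearly" : NP\(NP\PP)
  [4,5] "in" : S\(S\PP)

S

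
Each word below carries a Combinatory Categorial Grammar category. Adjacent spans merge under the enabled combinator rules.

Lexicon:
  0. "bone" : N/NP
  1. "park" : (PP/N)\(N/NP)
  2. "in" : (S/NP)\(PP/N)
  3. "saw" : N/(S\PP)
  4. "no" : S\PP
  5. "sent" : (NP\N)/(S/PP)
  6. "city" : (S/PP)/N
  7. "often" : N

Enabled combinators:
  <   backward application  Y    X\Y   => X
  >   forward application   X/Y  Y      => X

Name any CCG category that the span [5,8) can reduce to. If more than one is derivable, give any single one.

[0,8] S   >
  [0,3] S/NP   <
    [0,2] PP/N   <
      [0,1] "bone" : N/NP
      [1,2] "park" : (PP/N)\(N/NP)
    [2,3] "in" : (S/NP)\(PP/N)
  [3,8] NP   <
    [3,5] N   >
      [3,4] "saw" : N/(S\PP)
      [4,5] "no" : S\PP
    [5,8] NP\N   >
      [5,6] "sent" : (NP\N)/(S/PP)
      [6,8] S/PP   >
        [6,7] "city" : (S/PP)/N
        [7,8] "often" : N

NP\N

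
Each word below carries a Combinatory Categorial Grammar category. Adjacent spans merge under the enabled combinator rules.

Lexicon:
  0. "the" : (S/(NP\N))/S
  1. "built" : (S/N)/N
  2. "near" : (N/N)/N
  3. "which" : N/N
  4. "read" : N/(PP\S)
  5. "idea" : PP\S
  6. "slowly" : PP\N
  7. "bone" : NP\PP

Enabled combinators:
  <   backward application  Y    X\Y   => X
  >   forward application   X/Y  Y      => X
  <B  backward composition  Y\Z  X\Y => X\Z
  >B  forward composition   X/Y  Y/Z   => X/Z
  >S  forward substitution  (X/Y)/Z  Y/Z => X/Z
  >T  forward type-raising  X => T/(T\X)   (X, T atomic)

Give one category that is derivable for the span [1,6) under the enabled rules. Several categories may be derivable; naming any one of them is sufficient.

[0,8] S   >
  [0,6] S/(NP\N)   >
    [0,1] "the" : (S/(NP\N))/S
    [1,6] S   >
      [1,4] S/N   >S
        [1,2] "built" : (S/N)/N
        [2,4] N/N   >S
          [2,3] "near" : (N/N)/N
          [3,4] "which" : N/N
      [4,6] N   >
        [4,5] "read" : N/(PP\S)
        [5,6] "idea" : PP\S
  [6,8] NP\N   <B
    [6,7] "slowly" : PP\N
    [7,8] "bone" : NP\PP

S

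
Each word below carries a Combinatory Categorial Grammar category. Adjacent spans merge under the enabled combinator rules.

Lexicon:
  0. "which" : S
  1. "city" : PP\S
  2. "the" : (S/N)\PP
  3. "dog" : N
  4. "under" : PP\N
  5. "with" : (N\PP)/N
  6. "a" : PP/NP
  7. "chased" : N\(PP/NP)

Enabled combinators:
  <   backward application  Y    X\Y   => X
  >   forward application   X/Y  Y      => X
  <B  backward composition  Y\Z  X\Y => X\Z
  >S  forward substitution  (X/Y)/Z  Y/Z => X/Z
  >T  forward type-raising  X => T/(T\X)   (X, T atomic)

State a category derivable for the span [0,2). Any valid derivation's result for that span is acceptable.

[0,8] S   >
  [0,3] S/N   <
    [0,2] PP   >
      [0,1] PP/(PP\S)   >T
        [0,1] "which" : S
      [1,2] "city" : PP\S
    [2,3] "the" : (S/N)\PP
  [3,8] N   <
    [3,5] PP   >
      [3,4] PP/(PP\N)   >T
        [3,4] "dog" : N
      [4,5] "under" : PP\N
    [5,8] N\PP   >
      [5,6] "with" : (N\PP)/N
      [6,8] N   <
        [6,7] "a" : PP/NP
        [7,8] "chased" : N\(PP/NP)

PP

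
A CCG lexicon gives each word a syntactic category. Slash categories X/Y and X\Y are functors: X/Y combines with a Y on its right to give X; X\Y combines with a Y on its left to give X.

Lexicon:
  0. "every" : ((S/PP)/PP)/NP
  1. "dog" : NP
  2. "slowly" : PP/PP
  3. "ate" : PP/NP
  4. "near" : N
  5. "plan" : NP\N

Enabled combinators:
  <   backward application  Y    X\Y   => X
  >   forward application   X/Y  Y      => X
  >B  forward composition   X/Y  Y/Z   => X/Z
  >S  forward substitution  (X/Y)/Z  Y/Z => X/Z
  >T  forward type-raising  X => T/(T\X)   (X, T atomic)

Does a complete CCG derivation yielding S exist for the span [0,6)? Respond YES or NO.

YES

[0,6] S   >
  [0,4] S/NP   >B
    [0,3] S/PP   >S
      [0,2] (S/PP)/PP   >
        [0,1] "every" : ((S/PP)/PP)/NP
        [1,2] "dog" : NP
      [2,3] "slowly" : PP/PP
    [3,4] "ate" : PP/NP
  [4,6] NP   >
    [4,5] NP/(NP\N)   >T
      [4,5] "near" : N
    [5,6] "plan" : NP\N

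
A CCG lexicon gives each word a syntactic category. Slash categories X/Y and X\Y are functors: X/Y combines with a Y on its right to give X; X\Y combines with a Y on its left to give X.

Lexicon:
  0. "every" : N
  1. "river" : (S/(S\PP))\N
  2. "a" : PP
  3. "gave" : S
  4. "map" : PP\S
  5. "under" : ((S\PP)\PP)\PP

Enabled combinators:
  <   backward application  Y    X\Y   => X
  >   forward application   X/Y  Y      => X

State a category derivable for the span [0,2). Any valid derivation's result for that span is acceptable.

S/(S\PP)

[0,6] S   >
  [0,2] S/(S\PP)   <
    [0,1] "every" : N
    [1,2] "river" : (S/(S\PP))\N
  [2,6] S\PP   <
    [2,3] "a" : PP
    [3,6] (S\PP)\PP   <
      [3,5] PP   <
        [3,4] "gave" : S
        [4,5] "map" : PP\S
      [5,6] "under" : ((S\PP)\PP)\PP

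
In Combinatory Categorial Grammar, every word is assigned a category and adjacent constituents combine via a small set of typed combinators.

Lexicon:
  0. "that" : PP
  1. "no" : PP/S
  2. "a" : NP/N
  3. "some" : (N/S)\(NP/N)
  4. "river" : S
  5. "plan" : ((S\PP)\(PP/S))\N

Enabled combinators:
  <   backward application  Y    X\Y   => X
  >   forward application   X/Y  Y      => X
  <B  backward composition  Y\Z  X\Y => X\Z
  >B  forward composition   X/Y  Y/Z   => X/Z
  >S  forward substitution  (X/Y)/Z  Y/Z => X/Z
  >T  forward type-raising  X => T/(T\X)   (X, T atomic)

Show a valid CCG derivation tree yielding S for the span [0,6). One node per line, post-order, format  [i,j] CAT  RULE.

[0,1] PP  lex  "that"
[0,1] S/(S\PP)  >T
[1,2] PP/S  lex  "no"
[2,3] NP/N  lex  "a"
[3,4] (N/S)\(NP/N)  lex  "some"
[2,4] N/S  <  k=3
[4,5] S  lex  "river"
[2,5] N  >  k=4
[5,6] ((S\PP)\(PP/S))\N  lex  "plan"
[2,6] (S\PP)\(PP/S)  <  k=5
[1,6] S\PP  <  k=2
[0,6] S  >  k=1

[0,6] S   >
  [0,1] S/(S\PP)   >T
    [0,1] "that" : PP
  [1,6] S\PP   <
    [1,2] "no" : PP/S
    [2,6] (S\PP)\(PP/S)   <
      [2,5] N   >
        [2,4] N/S   <
          [2,3] "a" : NP/N
          [3,4] "some" : (N/S)\(NP/N)
        [4,5] "river" : S
      [5,6] "plan" : ((S\PP)\(PP/S))\N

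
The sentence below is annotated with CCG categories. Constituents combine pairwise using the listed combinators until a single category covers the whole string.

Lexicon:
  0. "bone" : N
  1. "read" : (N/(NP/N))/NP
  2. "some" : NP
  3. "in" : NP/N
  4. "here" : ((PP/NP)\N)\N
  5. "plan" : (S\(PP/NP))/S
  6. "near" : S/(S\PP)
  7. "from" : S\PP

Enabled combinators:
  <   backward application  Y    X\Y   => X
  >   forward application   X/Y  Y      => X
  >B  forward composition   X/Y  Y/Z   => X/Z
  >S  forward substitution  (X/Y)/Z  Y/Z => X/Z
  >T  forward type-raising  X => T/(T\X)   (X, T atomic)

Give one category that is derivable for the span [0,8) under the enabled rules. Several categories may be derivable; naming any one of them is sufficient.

S

[0,8] S   <
  [0,5] PP/NP   <
    [0,1] "bone" : N
    [1,5] (PP/NP)\N   <
      [1,4] N   >
        [1,3] N/(NP/N)   >
          [1,2] "read" : (N/(NP/N))/NP
          [2,3] "some" : NP
        [3,4] "in" : NP/N
      [4,5] "here" : ((PP/NP)\N)\N
  [5,8] S\(PP/NP)   >
    [5,6] "plan" : (S\(PP/NP))/S
    [6,8] S   >
      [6,7] "near" : S/(S\PP)
      [7,8] "from" : S\PP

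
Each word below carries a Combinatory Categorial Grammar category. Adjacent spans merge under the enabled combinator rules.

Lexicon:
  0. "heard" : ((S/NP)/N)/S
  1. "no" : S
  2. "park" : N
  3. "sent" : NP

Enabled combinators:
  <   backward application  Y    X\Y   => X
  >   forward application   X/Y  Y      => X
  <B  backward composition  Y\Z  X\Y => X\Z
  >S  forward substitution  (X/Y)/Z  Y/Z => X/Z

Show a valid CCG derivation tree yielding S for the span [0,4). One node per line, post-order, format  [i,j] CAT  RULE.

[0,1] ((S/NP)/N)/S  lex  "heard"
[1,2] S  lex  "no"
[0,2] (S/NP)/N  >  k=1
[2,3] N  lex  "park"
[0,3] S/NP  >  k=2
[3,4] NP  lex  "sent"
[0,4] S  >  k=3

[0,4] S   >
  [0,3] S/NP   >
    [0,2] (S/NP)/N   >
      [0,1] "heard" : ((S/NP)/N)/S
      [1,2] "no" : S
    [2,3] "park" : N
  [3,4] "sent" : NP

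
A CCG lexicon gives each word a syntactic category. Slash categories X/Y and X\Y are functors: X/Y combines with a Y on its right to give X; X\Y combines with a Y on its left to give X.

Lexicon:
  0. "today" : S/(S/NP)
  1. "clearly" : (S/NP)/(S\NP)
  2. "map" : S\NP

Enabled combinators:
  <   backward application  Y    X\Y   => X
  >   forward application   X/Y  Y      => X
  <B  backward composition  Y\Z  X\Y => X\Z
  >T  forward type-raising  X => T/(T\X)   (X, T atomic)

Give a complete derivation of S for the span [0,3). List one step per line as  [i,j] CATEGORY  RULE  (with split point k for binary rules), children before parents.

[0,3] S   >
  [0,1] "today" : S/(S/NP)
  [1,3] S/NP   >
    [1,2] "clearly" : (S/NP)/(S\NP)
    [2,3] "map" : S\NP

[0,1] S/(S/NP)  lex  "today"
[1,2] (S/NP)/(S\NP)  lex  "clearly"
[2,3] S\NP  lex  "map"
[1,3] S/NP  >  k=2
[0,3] S  >  k=1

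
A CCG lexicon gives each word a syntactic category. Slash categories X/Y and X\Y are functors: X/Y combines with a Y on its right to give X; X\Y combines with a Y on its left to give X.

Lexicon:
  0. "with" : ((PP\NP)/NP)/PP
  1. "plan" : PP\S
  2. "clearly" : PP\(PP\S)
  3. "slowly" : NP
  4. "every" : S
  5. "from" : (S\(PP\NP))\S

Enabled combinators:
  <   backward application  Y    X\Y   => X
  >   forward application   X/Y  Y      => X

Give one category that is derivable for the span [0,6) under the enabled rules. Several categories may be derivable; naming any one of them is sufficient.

S

[0,6] S   <
  [0,4] PP\NP   >
    [0,3] (PP\NP)/NP   >
      [0,1] "with" : ((PP\NP)/NP)/PP
      [1,3] PP   <
        [1,2] "plan" : PP\S
        [2,3] "clearly" : PP\(PP\S)
    [3,4] "slowly" : NP
  [4,6] S\(PP\NP)   <
    [4,5] "every" : S
    [5,6] "from" : (S\(PP\NP))\S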